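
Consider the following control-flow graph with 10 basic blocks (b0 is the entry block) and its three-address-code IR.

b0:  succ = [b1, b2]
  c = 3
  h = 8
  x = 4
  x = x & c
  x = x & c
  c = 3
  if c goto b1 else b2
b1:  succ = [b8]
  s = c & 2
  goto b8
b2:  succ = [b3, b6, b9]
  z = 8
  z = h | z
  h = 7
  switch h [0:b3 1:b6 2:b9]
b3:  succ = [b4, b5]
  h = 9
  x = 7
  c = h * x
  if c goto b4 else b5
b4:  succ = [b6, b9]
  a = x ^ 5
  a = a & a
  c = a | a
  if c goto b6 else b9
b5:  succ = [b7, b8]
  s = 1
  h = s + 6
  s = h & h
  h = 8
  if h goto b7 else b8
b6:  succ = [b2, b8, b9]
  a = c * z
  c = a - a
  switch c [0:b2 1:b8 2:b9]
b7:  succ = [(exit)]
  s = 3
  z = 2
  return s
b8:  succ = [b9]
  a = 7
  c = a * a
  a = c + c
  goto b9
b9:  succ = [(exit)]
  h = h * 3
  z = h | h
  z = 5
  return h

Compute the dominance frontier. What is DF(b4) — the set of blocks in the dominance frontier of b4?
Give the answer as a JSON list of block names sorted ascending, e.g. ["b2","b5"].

Answer: ["b6", "b9"]

Working:
idom tree: b1←b0 b2←b0 b3←b2 b4←b3 b5←b3 b6←b2 b7←b5 b8←b0 b9←b0
Dom∩ at merges:
  b2: preds {b0,b6}: {b0} ∩ {b0,b2,b6} = {b0}; idom=b0
  b6: preds {b2,b4}: {b0,b2} ∩ {b0,b2,b3,b4} = {b0,b2}; idom=b2
  b8: preds {b1,b5,b6}: {b0,b1} ∩ {b0,b2,b3,b5} ∩ {b0,b2,b6} = {b0}; idom=b0
  b9: preds {b2,b4,b6,b8}: {b0,b2} ∩ {b0,b2,b3,b4} ∩ {b0,b2,b6} ∩ {b0,b8} = {b0}; idom=b0

Frontier:
  b2←b0: walk · to b0
  b2←b6: walk b6→b2 to b0
  b6←b2: walk · to b2
  b6←b4: walk b4→b3 to b2
  b8←b1: walk b1 to b0
  b8←b5: walk b5→b3→b2 to b0
  b8←b6: walk b6→b2 to b0
  b9←b2: walk b2 to b0
  b9←b4: walk b4→b3→b2 to b0
  b9←b6: walk b6→b2 to b0
  b9←b8: walk b8 to b0
  DF(b0)=∅
  DF(b1)={b8}
  DF(b2)={b2,b8,b9}
  DF(b3)={b6,b8,b9}
  DF(b4)={b6,b9}
  DF(b5)={b8}
  DF(b6)={b2,b8,b9}
  DF(b7)=∅
  DF(b8)={b9}
  DF(b9)=∅

DF(b4) = ["b6", "b9"]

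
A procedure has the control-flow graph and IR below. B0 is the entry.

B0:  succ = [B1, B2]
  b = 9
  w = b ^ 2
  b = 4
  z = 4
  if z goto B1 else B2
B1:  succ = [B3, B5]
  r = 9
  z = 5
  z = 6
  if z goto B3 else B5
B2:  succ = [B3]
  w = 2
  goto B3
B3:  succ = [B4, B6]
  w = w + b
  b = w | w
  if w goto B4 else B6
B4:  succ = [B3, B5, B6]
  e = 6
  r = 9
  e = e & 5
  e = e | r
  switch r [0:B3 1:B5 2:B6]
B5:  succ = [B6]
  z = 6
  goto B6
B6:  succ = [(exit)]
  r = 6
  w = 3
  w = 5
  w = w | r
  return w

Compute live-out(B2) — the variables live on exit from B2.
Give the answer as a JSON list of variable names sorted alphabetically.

Block summaries:
  B0: {b,w,z} / ∅
  B1: {r,z} / ∅
  B2: {w} / ∅
  B3: {b,w} / {b,w}
  B4: {e,r} / ∅
  B5: {z} / ∅
  B6: {r,w} / ∅

Liveness:
  B0: in=∅ out={b,w}
  B1: in={b,w} out={b,w}
  B2: in={b} out={b,w}
  B3: in={b,w} out={b,w}
  B4: in={b,w} out={b,w}
  B5: in=∅ out=∅
  B6: in=∅ out=∅

live-out(B2) = ["b", "w"]

Answer: ["b", "w"]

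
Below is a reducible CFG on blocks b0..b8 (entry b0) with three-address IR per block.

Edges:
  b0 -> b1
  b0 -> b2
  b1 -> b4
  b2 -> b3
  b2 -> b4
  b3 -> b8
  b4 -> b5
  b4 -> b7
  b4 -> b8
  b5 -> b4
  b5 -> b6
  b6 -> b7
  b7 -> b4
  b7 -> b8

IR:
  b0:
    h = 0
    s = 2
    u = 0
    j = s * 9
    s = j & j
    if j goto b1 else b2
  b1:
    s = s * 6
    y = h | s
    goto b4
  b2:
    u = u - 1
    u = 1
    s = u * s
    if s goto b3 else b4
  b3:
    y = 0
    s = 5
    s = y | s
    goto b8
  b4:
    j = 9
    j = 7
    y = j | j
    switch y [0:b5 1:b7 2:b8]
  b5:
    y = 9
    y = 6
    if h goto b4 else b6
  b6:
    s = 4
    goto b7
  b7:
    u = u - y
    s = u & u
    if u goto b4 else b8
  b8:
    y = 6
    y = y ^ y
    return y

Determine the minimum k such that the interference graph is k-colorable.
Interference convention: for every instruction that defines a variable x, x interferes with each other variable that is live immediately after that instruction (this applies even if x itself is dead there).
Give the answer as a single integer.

Block summaries:
  b0: {h,j,s,u} / ∅
  b1: {s,y} / {h,s}
  b2: {s,u} / {s,u}
  b3: {s,y} / ∅
  b4: {j,y} / ∅
  b5: {y} / {h}
  b6: {s} / ∅
  b7: {s,u} / {u,y}
  b8: {y} / ∅

Liveness:
  b0: in=∅ out={h,s,u}
  b1: in={h,s,u} out={h,u}
  b2: in={h,s,u} out={h,u}
  b3: in=∅ out=∅
  b4: in={h,u} out={h,u,y}
  b5: in={h,u} out={h,u,y}
  b6: in={h,u,y} out={h,u,y}
  b7: in={h,u,y} out={h,u}
  b8: in=∅ out=∅

Conflict graph:
  h↔{j,s,u,y}
  j↔{h,s,u}
  s↔{h,j,u,y}
  u↔{h,j,s,y}
  y↔{h,s,u}

Chromatic number:
  clique {h,j,s,u} ⇒ need ≥ 4
  assign h→R0 j→R3 s→R1 u→R2 y→R3 — no edge inside a register ⇒ χ ≤ 4
  χ = 4

Answer: 4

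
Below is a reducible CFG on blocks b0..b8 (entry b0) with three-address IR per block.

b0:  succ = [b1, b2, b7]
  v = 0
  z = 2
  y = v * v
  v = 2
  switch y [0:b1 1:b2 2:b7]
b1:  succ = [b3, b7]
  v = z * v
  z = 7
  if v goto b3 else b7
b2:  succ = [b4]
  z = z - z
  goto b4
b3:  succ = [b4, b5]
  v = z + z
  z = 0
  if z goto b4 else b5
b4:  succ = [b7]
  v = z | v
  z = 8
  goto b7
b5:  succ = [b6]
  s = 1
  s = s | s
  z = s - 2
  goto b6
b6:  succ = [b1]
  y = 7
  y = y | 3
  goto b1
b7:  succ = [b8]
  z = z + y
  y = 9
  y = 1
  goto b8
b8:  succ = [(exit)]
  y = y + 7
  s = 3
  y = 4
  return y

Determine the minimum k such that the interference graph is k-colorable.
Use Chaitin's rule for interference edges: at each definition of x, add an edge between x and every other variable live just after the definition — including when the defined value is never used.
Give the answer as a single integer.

def/use:
  b0: {v,y,z} / ∅
  b1: {v,z} / {v,z}
  b2: {z} / {z}
  b3: {v,z} / {z}
  b4: {v,z} / {v,z}
  b5: {s,z} / ∅
  b6: {y} / ∅
  b7: {y,z} / {y,z}
  b8: {s,y} / {y}

Backward fixpoint:
  b0 li=∅ lo={v,y,z}
  b1 li={v,y,z} lo={y,z}
  b2 li={v,y,z} lo={v,y,z}
  b3 li={y,z} lo={v,y,z}
  b4 li={v,y,z} lo={y,z}
  b5 li={v} lo={v,z}
  b6 li={v,z} lo={v,y,z}
  b7 li={y,z} lo={y}
  b8 li={y} lo=∅

Conflict graph:
  s↔{v}
  v↔{s,y,z}
  y↔{v,z}
  z↔{v,y}

Chromatic number:
  {v,y,z} pairwise interfere (3-clique) ⇒ χ ≥ 3
  3-colouring: c0={v}  c1={s,y}  c2={z}
  χ = 3

Answer: 3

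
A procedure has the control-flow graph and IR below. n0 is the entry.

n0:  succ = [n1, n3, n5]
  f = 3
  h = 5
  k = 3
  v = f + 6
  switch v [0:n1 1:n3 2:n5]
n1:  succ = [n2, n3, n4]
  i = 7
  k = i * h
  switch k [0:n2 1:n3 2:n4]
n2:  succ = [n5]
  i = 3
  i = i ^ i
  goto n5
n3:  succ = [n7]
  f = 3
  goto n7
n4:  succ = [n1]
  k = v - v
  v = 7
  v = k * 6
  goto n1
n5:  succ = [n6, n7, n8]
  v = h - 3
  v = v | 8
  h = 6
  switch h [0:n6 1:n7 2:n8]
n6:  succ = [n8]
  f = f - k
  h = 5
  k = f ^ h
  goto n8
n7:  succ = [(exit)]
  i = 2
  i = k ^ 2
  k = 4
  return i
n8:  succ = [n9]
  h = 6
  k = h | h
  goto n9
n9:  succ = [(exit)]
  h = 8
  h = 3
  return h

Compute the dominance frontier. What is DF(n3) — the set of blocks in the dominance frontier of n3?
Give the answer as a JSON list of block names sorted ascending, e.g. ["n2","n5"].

idom tree: n1←n0 n2←n1 n3←n0 n4←n1 n5←n0 n6←n5 n7←n0 n8←n5 n9←n8
Join-block Dom:
  n1: preds {n0,n4}: {n0} ∩ {n0,n1,n4} = {n0}; idom=n0
  n3: preds {n0,n1}: {n0} ∩ {n0,n1} = {n0}; idom=n0
  n5: preds {n0,n2}: {n0} ∩ {n0,n1,n2} = {n0}; idom=n0
  n7: preds {n3,n5}: {n0,n3} ∩ {n0,n5} = {n0}; idom=n0
  n8: preds {n5,n6}: {n0,n5} ∩ {n0,n5,n6} = {n0,n5}; idom=n5

Frontier:
  join n1 pred n0: · stop@n0
  join n1 pred n4: n4→n1 stop@n0
  join n3 pred n0: · stop@n0
  join n3 pred n1: n1 stop@n0
  join n5 pred n0: · stop@n0
  join n5 pred n2: n2→n1 stop@n0
  join n7 pred n3: n3 stop@n0
  join n7 pred n5: n5 stop@n0
  join n8 pred n5: · stop@n5
  join n8 pred n6: n6 stop@n5
  n0: DF=∅
  n1: DF={n1,n3,n5}
  n2: DF={n5}
  n3: DF={n7}
  n4: DF={n1}
  n5: DF={n7}
  n6: DF={n8}
  n7: DF=∅
  n8: DF=∅
  n9: DF=∅

DF(n3) = ["n7"]

Answer: ["n7"]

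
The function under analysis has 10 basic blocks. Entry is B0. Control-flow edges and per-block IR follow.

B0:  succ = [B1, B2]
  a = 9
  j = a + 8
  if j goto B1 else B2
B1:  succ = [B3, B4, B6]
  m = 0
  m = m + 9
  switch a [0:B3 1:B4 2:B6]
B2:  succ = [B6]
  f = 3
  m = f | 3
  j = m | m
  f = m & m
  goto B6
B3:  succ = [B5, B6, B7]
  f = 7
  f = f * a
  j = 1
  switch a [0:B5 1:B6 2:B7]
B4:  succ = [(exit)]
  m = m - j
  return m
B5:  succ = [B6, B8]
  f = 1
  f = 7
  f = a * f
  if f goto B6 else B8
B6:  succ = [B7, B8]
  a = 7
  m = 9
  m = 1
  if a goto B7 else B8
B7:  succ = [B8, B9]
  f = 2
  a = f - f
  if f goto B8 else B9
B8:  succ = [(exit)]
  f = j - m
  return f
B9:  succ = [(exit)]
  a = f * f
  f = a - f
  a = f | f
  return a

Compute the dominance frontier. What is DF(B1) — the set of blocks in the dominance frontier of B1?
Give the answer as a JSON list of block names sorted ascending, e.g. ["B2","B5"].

Answer: ["B6", "B7", "B8"]

Analysis:
idom tree: B1←B0 B2←B0 B3←B1 B4←B1 B5←B3 B6←B0 B7←B0 B8←B0 B9←B7
Join-block Dom:
  B6: preds {B1,B2,B3,B5}: {B0,B1} ∩ {B0,B2} ∩ {B0,B1,B3} ∩ {B0,B1,B3,B5} = {B0}; idom=B0
  B7: preds {B3,B6}: {B0,B1,B3} ∩ {B0,B6} = {B0}; idom=B0
  B8: preds {B5,B6,B7}: {B0,B1,B3,B5} ∩ {B0,B6} ∩ {B0,B7} = {B0}; idom=B0

DF derivation:
  join B6 pred B1: B1 stop@B0
  join B6 pred B2: B2 stop@B0
  join B6 pred B3: B3→B1 stop@B0
  join B6 pred B5: B5→B3→B1 stop@B0
  join B7 pred B3: B3→B1 stop@B0
  join B7 pred B6: B6 stop@B0
  join B8 pred B5: B5→B3→B1 stop@B0
  join B8 pred B6: B6 stop@B0
  join B8 pred B7: B7 stop@B0
  B0: DF=∅
  B1: DF={B6,B7,B8}
  B2: DF={B6}
  B3: DF={B6,B7,B8}
  B4: DF=∅
  B5: DF={B6,B8}
  B6: DF={B7,B8}
  B7: DF={B8}
  B8: DF=∅
  B9: DF=∅

DF(B1) = ["B6", "B7", "B8"]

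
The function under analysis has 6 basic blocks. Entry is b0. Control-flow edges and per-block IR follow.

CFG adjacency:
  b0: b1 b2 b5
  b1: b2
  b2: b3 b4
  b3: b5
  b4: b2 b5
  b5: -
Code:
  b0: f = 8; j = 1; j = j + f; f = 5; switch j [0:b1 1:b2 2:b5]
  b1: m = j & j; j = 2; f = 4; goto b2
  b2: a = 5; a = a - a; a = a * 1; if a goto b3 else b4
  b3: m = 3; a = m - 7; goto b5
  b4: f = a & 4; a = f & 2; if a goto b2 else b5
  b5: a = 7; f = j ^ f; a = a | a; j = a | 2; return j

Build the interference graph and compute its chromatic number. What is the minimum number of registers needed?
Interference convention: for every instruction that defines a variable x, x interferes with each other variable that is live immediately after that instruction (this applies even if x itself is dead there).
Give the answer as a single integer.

Per-block:
  b0 def {f,j} use ∅
  b1 def {f,j,m} use {j}
  b2 def {a} use ∅
  b3 def {a,m} use ∅
  b4 def {a,f} use {a}
  b5 def {a,f,j} use {f,j}

Live sets:
  b0 li=∅ lo={f,j}
  b1 li={j} lo={f,j}
  b2 li={f,j} lo={a,f,j}
  b3 li={f,j} lo={f,j}
  b4 li={a,j} lo={f,j}
  b5 li={f,j} lo=∅

Conflict graph:
  a: {f,j}
  f: {a,j,m}
  j: {a,f,m}
  m: {f,j}

Colouring:
  {a,f,j} pairwise interfere (3-clique) ⇒ χ ≥ 3
  3-colouring: r0={f}  r1={j}  r2={a,m}
  χ = 3

Answer: 3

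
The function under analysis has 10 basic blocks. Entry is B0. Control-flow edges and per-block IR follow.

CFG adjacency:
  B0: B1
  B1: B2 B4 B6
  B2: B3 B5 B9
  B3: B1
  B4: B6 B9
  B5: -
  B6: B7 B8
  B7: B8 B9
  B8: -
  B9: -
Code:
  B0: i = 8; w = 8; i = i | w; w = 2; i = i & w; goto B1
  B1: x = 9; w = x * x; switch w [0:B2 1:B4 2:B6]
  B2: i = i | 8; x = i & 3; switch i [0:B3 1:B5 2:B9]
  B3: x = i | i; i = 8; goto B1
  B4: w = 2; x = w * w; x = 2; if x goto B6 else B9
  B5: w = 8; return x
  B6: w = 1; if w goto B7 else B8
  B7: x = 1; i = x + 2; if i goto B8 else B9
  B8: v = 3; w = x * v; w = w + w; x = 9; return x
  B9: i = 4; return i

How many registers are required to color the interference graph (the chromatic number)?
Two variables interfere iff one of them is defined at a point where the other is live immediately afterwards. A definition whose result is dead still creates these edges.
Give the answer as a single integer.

Answer: 3

Analysis:
def/use:
  B0: def={i,w} ue=∅
  B1: def={w,x} ue=∅
  B2: def={i,x} ue={i}
  B3: def={i,x} ue={i}
  B4: def={w,x} ue=∅
  B5: def={w} ue={x}
  B6: def={w} ue=∅
  B7: def={i,x} ue=∅
  B8: def={v,w,x} ue={x}
  B9: def={i} ue=∅

Liveness:
  live B0: ∅→{i}
  live B1: {i}→{i,x}
  live B2: {i}→{i,x}
  live B3: {i}→{i}
  live B4: ∅→{x}
  live B5: {x}→∅
  live B6: {x}→{x}
  live B7: ∅→{x}
  live B8: {x}→∅
  live B9: ∅→∅

Conflict graph:
  i: {w,x}
  v: {x}
  w: {i,x}
  x: {i,v,w}

Colouring:
  lower bound: {i,w,x} mutually conflict ⇒ χ ≥ 3
  3-colouring: c0={x}  c1={i,v}  c2={w}
  χ = 3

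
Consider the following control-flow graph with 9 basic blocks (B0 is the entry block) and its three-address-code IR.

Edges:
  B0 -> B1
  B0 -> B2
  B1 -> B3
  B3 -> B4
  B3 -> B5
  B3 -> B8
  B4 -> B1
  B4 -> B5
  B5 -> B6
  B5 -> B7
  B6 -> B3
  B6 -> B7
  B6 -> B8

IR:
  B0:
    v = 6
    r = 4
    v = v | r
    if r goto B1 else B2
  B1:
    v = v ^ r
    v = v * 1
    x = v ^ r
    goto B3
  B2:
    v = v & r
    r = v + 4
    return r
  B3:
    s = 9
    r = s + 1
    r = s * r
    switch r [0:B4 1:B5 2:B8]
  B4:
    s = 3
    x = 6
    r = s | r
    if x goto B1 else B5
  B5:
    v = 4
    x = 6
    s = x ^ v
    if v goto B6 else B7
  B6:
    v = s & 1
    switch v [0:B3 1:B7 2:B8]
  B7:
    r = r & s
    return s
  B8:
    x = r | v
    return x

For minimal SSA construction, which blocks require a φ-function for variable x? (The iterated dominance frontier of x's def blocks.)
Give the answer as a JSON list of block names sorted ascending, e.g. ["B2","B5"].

idom tree: B1←B0 B2←B0 B3←B1 B4←B3 B5←B3 B6←B5 B7←B5 B8←B3
Dom at joins:
  B1: preds {B0,B4}: {B0} ∩ {B0,B1,B3,B4} = {B0}; idom=B0
  B3: preds {B1,B6}: {B0,B1} ∩ {B0,B1,B3,B5,B6} = {B0,B1}; idom=B1
  B5: preds {B3,B4}: {B0,B1,B3} ∩ {B0,B1,B3,B4} = {B0,B1,B3}; idom=B3
  B7: preds {B5,B6}: {B0,B1,B3,B5} ∩ {B0,B1,B3,B5,B6} = {B0,B1,B3,B5}; idom=B5
  B8: preds {B3,B6}: {B0,B1,B3} ∩ {B0,B1,B3,B5,B6} = {B0,B1,B3}; idom=B3

DF walk-up:
  join B1 pred B0: · stop@B0
  join B1 pred B4: B4→B3→B1 stop@B0
  join B3 pred B1: · stop@B1
  join B3 pred B6: B6→B5→B3 stop@B1
  join B5 pred B3: · stop@B3
  join B5 pred B4: B4 stop@B3
  join B7 pred B5: · stop@B5
  join B7 pred B6: B6 stop@B5
  join B8 pred B3: · stop@B3
  join B8 pred B6: B6→B5 stop@B3
  B0: DF=∅
  B1: DF={B1}
  B2: DF=∅
  B3: DF={B1,B3}
  B4: DF={B1,B5}
  B5: DF={B3,B8}
  B6: DF={B3,B7,B8}
  B7: DF=∅
  B8: DF=∅

φ for x: defs {B1,B4,B5,B8}
  DF⁺ = {B1,B3,B5,B8}

Answer: ["B1", "B3", "B5", "B8"]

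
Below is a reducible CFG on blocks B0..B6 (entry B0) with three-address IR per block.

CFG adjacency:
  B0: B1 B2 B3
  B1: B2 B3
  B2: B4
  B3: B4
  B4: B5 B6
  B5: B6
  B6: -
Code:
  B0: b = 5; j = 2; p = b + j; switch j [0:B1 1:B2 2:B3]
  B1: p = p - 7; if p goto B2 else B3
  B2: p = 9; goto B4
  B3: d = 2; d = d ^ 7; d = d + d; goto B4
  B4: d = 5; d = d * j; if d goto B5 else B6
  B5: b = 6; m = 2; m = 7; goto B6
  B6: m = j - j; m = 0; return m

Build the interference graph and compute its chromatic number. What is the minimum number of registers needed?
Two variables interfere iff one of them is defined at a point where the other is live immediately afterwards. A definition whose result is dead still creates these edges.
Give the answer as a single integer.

Answer: 2

Analysis:
def/use:
  B0: def={b,j,p} ue=∅
  B1: def={p} ue={p}
  B2: def={p} ue=∅
  B3: def={d} ue=∅
  B4: def={d} ue={j}
  B5: def={b,m} ue=∅
  B6: def={m} ue={j}

Liveness:
  B0 li=∅ lo={j,p}
  B1 li={j,p} lo={j}
  B2 li={j} lo={j}
  B3 li={j} lo={j}
  B4 li={j} lo={j}
  B5 li={j} lo={j}
  B6 li={j} lo=∅

Interfere edges:
  b↔{j}
  d↔{j}
  j↔{b,d,m,p}
  m↔{j}
  p↔{j}

Registers:
  lower bound: {b,j} mutually conflict ⇒ χ ≥ 2
  assign b→R1 d→R1 j→R0 m→R1 p→R1 — no edge inside a register ⇒ χ ≤ 2
  χ = 2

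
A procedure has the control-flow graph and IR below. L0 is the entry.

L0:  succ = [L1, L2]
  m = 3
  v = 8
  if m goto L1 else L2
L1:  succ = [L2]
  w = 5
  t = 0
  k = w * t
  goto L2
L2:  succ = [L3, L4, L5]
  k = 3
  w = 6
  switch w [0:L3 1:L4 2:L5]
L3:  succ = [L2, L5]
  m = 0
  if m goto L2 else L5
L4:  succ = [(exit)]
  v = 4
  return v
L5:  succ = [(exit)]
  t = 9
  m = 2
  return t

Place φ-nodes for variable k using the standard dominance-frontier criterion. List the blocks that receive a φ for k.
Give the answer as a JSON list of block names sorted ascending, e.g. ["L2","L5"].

idom tree: L1←L0 L2←L0 L3←L2 L4←L2 L5←L2
Dom at joins:
  L2: preds {L0,L1,L3}: {L0} ∩ {L0,L1} ∩ {L0,L2,L3} = {L0}; idom=L0
  L5: preds {L2,L3}: {L0,L2} ∩ {L0,L2,L3} = {L0,L2}; idom=L2

DF derivation:
  join L2 pred L0: · stop@L0
  join L2 pred L1: L1 stop@L0
  join L2 pred L3: L3→L2 stop@L0
  join L5 pred L2: · stop@L2
  join L5 pred L3: L3 stop@L2
  L0 → ∅
  L1 → {L2}
  L2 → {L2}
  L3 → {L2,L5}
  L4 → ∅
  L5 → ∅

φ for k: defs {L1,L2}
  DF⁺ = {L2}

Answer: ["L2"]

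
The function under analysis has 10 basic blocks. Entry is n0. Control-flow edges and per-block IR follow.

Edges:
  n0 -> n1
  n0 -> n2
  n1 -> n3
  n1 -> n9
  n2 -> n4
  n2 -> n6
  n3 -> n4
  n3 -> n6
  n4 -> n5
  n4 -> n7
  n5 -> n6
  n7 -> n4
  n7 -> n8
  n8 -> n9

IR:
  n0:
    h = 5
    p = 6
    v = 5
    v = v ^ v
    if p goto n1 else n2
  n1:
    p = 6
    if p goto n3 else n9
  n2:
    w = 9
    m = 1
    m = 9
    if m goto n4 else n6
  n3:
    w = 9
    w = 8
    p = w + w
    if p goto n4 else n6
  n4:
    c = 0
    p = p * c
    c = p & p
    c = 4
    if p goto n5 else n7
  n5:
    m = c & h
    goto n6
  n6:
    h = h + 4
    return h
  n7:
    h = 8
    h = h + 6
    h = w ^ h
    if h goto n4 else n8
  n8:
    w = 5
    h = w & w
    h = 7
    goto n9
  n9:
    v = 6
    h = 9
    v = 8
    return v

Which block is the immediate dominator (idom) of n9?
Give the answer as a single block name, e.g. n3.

idom tree: n1←n0 n2←n0 n3←n1 n4←n0 n5←n4 n6←n0 n7←n4 n8←n7 n9←n0
Dom at joins:
  n4: preds {n2,n3,n7}: {n0,n2} ∩ {n0,n1,n3} ∩ {n0,n4,n7} = {n0}; idom=n0
  n6: preds {n2,n3,n5}: {n0,n2} ∩ {n0,n1,n3} ∩ {n0,n4,n5} = {n0}; idom=n0
  n9: preds {n1,n8}: {n0,n1} ∩ {n0,n4,n7,n8} = {n0}; idom=n0

idom(n9) = n0

Answer: n0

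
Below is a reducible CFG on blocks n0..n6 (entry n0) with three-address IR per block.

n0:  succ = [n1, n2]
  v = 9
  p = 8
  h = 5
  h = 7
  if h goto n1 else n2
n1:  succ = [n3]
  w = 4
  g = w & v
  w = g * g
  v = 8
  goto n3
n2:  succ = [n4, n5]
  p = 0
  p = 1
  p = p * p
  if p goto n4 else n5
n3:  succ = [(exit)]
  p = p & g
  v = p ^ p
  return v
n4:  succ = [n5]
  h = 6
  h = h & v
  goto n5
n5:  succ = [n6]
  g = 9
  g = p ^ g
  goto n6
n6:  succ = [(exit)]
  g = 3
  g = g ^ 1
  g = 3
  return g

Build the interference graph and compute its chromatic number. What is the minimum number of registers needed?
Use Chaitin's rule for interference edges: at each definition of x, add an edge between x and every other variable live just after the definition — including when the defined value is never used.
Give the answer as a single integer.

Answer: 4

Derivation:
def/use:
  n0: {h,p,v} / ∅
  n1: {g,v,w} / {v}
  n2: {p} / ∅
  n3: {p,v} / {g,p}
  n4: {h} / {v}
  n5: {g} / {p}
  n6: {g} / ∅

Liveness:
  n0: in=∅ out={p,v}
  n1: in={p,v} out={g,p}
  n2: in={v} out={p,v}
  n3: in={g,p} out=∅
  n4: in={p,v} out={p}
  n5: in={p} out=∅
  n6: in=∅ out=∅

Conflict graph:
  g — {p,v,w}
  h — {p,v}
  p — {g,h,v,w}
  v — {g,h,p,w}
  w — {g,p,v}

Colouring:
  lower bound: {g,p,v,w} mutually conflict ⇒ χ ≥ 4
  assign g→c2 h→c2 p→c0 v→c1 w→c3 — no edge inside a register ⇒ χ ≤ 4
  χ = 4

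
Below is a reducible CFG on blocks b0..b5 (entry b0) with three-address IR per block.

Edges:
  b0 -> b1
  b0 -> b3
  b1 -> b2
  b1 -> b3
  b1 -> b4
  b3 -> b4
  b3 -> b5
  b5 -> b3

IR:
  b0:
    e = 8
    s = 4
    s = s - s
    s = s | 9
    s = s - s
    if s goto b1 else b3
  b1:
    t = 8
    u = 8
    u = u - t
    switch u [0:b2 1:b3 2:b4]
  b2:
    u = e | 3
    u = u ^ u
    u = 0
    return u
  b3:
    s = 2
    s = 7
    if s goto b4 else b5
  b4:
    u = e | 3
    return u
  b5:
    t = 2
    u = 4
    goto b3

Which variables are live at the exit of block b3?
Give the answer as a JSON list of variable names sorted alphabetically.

Answer: ["e"]

Working:
Block summaries:
  b0: def={e,s} ue=∅
  b1: def={t,u} ue=∅
  b2: def={u} ue={e}
  b3: def={s} ue=∅
  b4: def={u} ue={e}
  b5: def={t,u} ue=∅

Liveness:
  b0 li=∅ lo={e}
  b1 li={e} lo={e}
  b2 li={e} lo=∅
  b3 li={e} lo={e}
  b4 li={e} lo=∅
  b5 li={e} lo={e}

live-out(b3) = ["e"]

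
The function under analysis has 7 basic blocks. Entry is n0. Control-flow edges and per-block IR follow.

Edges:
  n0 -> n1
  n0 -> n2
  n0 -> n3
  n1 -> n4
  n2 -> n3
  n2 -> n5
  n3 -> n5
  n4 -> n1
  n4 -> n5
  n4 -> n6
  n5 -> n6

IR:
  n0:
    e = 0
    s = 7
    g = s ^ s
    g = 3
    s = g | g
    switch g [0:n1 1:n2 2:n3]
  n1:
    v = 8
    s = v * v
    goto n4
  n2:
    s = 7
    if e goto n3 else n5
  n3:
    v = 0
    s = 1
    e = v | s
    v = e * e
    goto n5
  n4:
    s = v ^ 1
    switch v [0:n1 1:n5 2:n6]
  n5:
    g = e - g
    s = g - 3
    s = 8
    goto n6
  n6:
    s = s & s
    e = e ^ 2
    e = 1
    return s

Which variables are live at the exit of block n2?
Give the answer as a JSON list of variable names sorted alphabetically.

Per-block:
  n0 def {e,g,s} use ∅
  n1 def {s,v} use ∅
  n2 def {s} use {e}
  n3 def {e,s,v} use ∅
  n4 def {s} use {v}
  n5 def {g,s} use {e,g}
  n6 def {e,s} use {e,s}

Backward fixpoint:
  live n0: ∅→{e,g}
  live n1: {e,g}→{e,g,v}
  live n2: {e,g}→{e,g}
  live n3: {g}→{e,g}
  live n4: {e,g,v}→{e,g,s}
  live n5: {e,g}→{e,s}
  live n6: {e,s}→∅

live-out(n2) = ["e", "g"]

Answer: ["e", "g"]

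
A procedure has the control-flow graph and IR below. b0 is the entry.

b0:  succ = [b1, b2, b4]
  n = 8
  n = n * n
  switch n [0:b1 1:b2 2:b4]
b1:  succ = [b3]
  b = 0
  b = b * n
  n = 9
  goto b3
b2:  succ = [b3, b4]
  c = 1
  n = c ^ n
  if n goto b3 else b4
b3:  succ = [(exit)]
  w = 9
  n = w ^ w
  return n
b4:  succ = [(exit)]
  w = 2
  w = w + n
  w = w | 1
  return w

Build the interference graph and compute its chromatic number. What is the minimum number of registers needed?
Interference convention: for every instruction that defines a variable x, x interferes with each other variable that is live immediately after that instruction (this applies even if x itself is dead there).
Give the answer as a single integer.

Answer: 2

Derivation:
Block summaries:
  b0 def {n} use ∅
  b1 def {b,n} use {n}
  b2 def {c,n} use {n}
  b3 def {n,w} use ∅
  b4 def {w} use {n}

Backward fixpoint:
  b0: in=∅ out={n}
  b1: in={n} out=∅
  b2: in={n} out={n}
  b3: in=∅ out=∅
  b4: in={n} out=∅

Conflict graph:
  b↔{n}
  c↔{n}
  n↔{b,c,w}
  w↔{n}

Chromatic number:
  clique {b,n} ⇒ need ≥ 2
  assign b→r1 c→r1 n→r0 w→r1 — no edge inside a register ⇒ χ ≤ 2
  χ = 2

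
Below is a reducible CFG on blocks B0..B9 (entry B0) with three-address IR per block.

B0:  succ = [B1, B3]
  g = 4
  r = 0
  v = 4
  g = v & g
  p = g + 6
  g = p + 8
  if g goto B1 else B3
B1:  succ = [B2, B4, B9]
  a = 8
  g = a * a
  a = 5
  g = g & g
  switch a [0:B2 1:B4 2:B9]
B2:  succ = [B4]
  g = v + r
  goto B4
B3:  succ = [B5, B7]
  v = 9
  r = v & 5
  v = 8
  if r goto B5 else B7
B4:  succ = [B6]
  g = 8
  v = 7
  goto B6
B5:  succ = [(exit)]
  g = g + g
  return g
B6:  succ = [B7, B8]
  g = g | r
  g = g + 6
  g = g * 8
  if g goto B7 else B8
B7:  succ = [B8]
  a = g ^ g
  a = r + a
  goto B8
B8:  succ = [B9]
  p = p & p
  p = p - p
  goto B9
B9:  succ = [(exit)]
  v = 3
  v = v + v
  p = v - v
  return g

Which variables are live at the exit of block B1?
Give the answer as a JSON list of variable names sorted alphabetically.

def/use:
  B0 def {g,p,r,v} use ∅
  B1 def {a,g} use ∅
  B2 def {g} use {r,v}
  B3 def {r,v} use ∅
  B4 def {g,v} use ∅
  B5 def {g} use {g}
  B6 def {g} use {g,r}
  B7 def {a} use {g,r}
  B8 def {p} use {p}
  B9 def {p,v} use {g}

Liveness:
  B0 li=∅ lo={g,p,r,v}
  B1 li={p,r,v} lo={g,p,r,v}
  B2 li={p,r,v} lo={p,r}
  B3 li={g,p} lo={g,p,r}
  B4 li={p,r} lo={g,p,r}
  B5 li={g} lo=∅
  B6 li={g,p,r} lo={g,p,r}
  B7 li={g,p,r} lo={g,p}
  B8 li={g,p} lo={g}
  B9 li={g} lo=∅

live-out(B1) = ["g", "p", "r", "v"]

Answer: ["g", "p", "r", "v"]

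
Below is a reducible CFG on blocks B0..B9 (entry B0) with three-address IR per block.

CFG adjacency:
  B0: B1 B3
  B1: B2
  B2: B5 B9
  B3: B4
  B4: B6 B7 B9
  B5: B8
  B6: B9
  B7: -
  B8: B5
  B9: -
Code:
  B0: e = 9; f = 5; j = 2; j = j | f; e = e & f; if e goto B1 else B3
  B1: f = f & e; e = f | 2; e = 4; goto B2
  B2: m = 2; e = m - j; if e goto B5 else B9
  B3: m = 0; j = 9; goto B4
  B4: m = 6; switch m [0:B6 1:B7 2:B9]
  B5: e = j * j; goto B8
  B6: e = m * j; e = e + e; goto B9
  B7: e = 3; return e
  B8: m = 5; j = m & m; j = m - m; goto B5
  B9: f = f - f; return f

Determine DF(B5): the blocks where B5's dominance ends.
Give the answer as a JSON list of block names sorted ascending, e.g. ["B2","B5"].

idom tree: B1←B0 B2←B1 B3←B0 B4←B3 B5←B2 B6←B4 B7←B4 B8←B5 B9←B0
Dom at joins:
  B5: preds {B2,B8}: {B0,B1,B2} ∩ {B0,B1,B2,B5,B8} = {B0,B1,B2}; idom=B2
  B9: preds {B2,B4,B6}: {B0,B1,B2} ∩ {B0,B3,B4} ∩ {B0,B3,B4,B6} = {B0}; idom=B0

DF derivation:
  join B5 pred B2: · stop@B2
  join B5 pred B8: B8→B5 stop@B2
  join B9 pred B2: B2→B1 stop@B0
  join B9 pred B4: B4→B3 stop@B0
  join B9 pred B6: B6→B4→B3 stop@B0
  B0 → ∅
  B1 → {B9}
  B2 → {B9}
  B3 → {B9}
  B4 → {B9}
  B5 → {B5}
  B6 → {B9}
  B7 → ∅
  B8 → {B5}
  B9 → ∅

DF(B5) = ["B5"]

Answer: ["B5"]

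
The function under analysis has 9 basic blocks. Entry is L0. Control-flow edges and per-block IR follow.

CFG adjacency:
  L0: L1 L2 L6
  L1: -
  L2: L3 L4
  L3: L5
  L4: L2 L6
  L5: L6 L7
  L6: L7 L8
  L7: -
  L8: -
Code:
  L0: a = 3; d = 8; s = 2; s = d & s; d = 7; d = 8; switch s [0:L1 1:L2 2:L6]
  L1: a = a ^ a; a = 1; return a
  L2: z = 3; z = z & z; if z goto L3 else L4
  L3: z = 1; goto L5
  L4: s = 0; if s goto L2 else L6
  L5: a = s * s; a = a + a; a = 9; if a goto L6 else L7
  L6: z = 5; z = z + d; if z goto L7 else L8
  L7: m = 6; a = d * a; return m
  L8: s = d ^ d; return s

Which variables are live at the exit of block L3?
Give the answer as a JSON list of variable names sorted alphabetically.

Per-block:
  L0: def={a,d,s} ue=∅
  L1: def={a} ue={a}
  L2: def={z} ue=∅
  L3: def={z} ue=∅
  L4: def={s} ue=∅
  L5: def={a} ue={s}
  L6: def={z} ue={d}
  L7: def={a,m} ue={a,d}
  L8: def={s} ue={d}

Backward fixpoint:
  L0: in=∅ out={a,d,s}
  L1: in={a} out=∅
  L2: in={a,d,s} out={a,d,s}
  L3: in={d,s} out={d,s}
  L4: in={a,d} out={a,d,s}
  L5: in={d,s} out={a,d}
  L6: in={a,d} out={a,d}
  L7: in={a,d} out=∅
  L8: in={d} out=∅

live-out(L3) = ["d", "s"]

Answer: ["d", "s"]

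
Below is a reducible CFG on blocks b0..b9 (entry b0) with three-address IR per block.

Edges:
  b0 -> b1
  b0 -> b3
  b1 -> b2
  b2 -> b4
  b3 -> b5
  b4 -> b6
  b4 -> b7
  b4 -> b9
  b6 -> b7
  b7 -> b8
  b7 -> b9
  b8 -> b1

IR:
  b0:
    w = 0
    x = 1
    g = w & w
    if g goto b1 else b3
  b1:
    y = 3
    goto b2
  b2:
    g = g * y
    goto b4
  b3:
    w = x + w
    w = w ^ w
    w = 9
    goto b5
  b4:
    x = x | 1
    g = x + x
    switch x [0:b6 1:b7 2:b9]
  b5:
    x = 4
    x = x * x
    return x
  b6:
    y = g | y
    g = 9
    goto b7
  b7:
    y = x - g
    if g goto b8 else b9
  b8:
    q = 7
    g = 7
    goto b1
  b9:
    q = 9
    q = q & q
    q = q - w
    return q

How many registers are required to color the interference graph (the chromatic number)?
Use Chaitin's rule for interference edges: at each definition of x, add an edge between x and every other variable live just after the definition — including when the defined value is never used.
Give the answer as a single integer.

Block summaries:
  b0 def {g,w,x} use ∅
  b1 def {y} use ∅
  b2 def {g} use {g,y}
  b3 def {w} use {w,x}
  b4 def {g,x} use {x}
  b5 def {x} use ∅
  b6 def {g,y} use {g,y}
  b7 def {y} use {g,x}
  b8 def {g,q} use ∅
  b9 def {q} use {w}

Backward fixpoint:
  b0 li=∅ lo={g,w,x}
  b1 li={g,w,x} lo={g,w,x,y}
  b2 li={g,w,x,y} lo={w,x,y}
  b3 li={w,x} lo=∅
  b4 li={w,x,y} lo={g,w,x,y}
  b5 li=∅ lo=∅
  b6 li={g,w,x,y} lo={g,w,x}
  b7 li={g,w,x} lo={w,x}
  b8 li={w,x} lo={g,w,x}
  b9 li={w} lo=∅

Interfere edges:
  g↔{w,x,y}
  q↔{w,x}
  w↔{g,q,x,y}
  x↔{g,q,w,y}
  y↔{g,w,x}

Registers:
  clique {g,w,x,y} ⇒ need ≥ 4
  4-colouring: r0={w}  r1={x}  r2={g,q}  r3={y}
  χ = 4

Answer: 4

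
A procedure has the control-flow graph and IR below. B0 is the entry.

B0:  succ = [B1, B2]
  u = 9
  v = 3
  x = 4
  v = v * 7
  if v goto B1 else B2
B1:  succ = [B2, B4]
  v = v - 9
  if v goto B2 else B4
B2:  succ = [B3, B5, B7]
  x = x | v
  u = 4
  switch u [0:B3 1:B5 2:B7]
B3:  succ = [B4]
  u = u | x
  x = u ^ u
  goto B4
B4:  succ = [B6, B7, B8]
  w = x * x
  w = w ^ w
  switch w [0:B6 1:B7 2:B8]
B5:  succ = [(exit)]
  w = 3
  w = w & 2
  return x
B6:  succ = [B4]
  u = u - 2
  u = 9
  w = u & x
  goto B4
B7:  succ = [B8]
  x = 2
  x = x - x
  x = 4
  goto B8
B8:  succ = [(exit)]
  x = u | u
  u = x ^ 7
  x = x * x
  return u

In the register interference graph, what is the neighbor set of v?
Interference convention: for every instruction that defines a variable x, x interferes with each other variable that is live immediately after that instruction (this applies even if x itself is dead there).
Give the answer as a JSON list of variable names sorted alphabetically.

Answer: ["u", "x"]

Working:
Per-block:
  B0: def={u,v,x} ue=∅
  B1: def={v} ue={v}
  B2: def={u,x} ue={v,x}
  B3: def={u,x} ue={u,x}
  B4: def={w} ue={x}
  B5: def={w} ue={x}
  B6: def={u,w} ue={u,x}
  B7: def={x} ue=∅
  B8: def={u,x} ue={u}

Backward fixpoint:
  B0 li=∅ lo={u,v,x}
  B1 li={u,v,x} lo={u,v,x}
  B2 li={v,x} lo={u,x}
  B3 li={u,x} lo={u,x}
  B4 li={u,x} lo={u,x}
  B5 li={x} lo=∅
  B6 li={u,x} lo={u,x}
  B7 li={u} lo={u}
  B8 li={u} lo=∅

Conflict graph:
  u — {v,w,x}
  v — {u,x}
  w — {u,x}
  x — {u,v,w}

N(v) = ["u", "x"]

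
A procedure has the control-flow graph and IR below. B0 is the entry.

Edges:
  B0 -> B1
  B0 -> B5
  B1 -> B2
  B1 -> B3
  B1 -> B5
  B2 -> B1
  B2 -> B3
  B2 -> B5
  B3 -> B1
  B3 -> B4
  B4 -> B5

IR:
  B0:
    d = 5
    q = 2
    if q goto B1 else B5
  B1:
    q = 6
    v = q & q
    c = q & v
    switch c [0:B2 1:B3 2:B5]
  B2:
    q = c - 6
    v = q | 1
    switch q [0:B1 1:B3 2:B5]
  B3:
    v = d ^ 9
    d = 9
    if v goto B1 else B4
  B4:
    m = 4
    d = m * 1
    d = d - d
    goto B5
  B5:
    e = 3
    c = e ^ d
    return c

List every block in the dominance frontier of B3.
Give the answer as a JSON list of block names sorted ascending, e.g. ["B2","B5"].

idom tree: B1←B0 B2←B1 B3←B1 B4←B3 B5←B0
Join-block Dom:
  B1: preds {B0,B2,B3}: {B0} ∩ {B0,B1,B2} ∩ {B0,B1,B3} = {B0}; idom=B0
  B3: preds {B1,B2}: {B0,B1} ∩ {B0,B1,B2} = {B0,B1}; idom=B1
  B5: preds {B0,B1,B2,B4}: {B0} ∩ {B0,B1} ∩ {B0,B1,B2} ∩ {B0,B1,B3,B4} = {B0}; idom=B0

DF derivation:
  join B1 pred B0: · stop@B0
  join B1 pred B2: B2→B1 stop@B0
  join B1 pred B3: B3→B1 stop@B0
  join B3 pred B1: · stop@B1
  join B3 pred B2: B2 stop@B1
  join B5 pred B0: · stop@B0
  join B5 pred B1: B1 stop@B0
  join B5 pred B2: B2→B1 stop@B0
  join B5 pred B4: B4→B3→B1 stop@B0
  DF(B0)=∅
  DF(B1)={B1,B5}
  DF(B2)={B1,B3,B5}
  DF(B3)={B1,B5}
  DF(B4)={B5}
  DF(B5)=∅

DF(B3) = ["B1", "B5"]

Answer: ["B1", "B5"]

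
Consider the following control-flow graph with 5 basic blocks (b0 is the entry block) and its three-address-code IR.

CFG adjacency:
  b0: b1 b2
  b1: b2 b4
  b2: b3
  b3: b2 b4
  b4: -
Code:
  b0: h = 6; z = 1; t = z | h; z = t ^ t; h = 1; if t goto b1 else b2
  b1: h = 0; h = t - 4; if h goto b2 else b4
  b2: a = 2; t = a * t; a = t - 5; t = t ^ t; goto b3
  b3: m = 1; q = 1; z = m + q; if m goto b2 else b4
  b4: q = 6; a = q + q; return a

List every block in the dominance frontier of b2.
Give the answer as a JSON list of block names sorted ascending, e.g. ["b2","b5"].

idom tree: b1←b0 b2←b0 b3←b2 b4←b0
Dom∩ at merges:
  b2: preds {b0,b1,b3}: {b0} ∩ {b0,b1} ∩ {b0,b2,b3} = {b0}; idom=b0
  b4: preds {b1,b3}: {b0,b1} ∩ {b0,b2,b3} = {b0}; idom=b0

DF derivation:
  join b2 pred b0: · stop@b0
  join b2 pred b1: b1 stop@b0
  join b2 pred b3: b3→b2 stop@b0
  join b4 pred b1: b1 stop@b0
  join b4 pred b3: b3→b2 stop@b0
  DF(b0)=∅
  DF(b1)={b2,b4}
  DF(b2)={b2,b4}
  DF(b3)={b2,b4}
  DF(b4)=∅

DF(b2) = ["b2", "b4"]

Answer: ["b2", "b4"]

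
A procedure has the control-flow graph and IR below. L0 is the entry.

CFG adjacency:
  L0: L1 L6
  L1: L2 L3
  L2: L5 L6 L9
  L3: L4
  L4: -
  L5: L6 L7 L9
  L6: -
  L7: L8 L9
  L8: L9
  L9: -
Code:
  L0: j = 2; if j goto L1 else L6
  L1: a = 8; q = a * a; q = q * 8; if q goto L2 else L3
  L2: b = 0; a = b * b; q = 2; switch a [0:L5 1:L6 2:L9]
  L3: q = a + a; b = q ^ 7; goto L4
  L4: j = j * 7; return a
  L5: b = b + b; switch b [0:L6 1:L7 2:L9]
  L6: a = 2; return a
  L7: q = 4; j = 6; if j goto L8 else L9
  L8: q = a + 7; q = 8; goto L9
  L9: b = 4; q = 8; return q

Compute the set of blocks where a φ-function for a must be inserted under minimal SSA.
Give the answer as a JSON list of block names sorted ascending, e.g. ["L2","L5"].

idom tree: L1←L0 L2←L1 L3←L1 L4←L3 L5←L2 L6←L0 L7←L5 L8←L7 L9←L2
Dom at joins:
  L6: preds {L0,L2,L5}: {L0} ∩ {L0,L1,L2} ∩ {L0,L1,L2,L5} = {L0}; idom=L0
  L9: preds {L2,L5,L7,L8}: {L0,L1,L2} ∩ {L0,L1,L2,L5} ∩ {L0,L1,L2,L5,L7} ∩ {L0,L1,L2,L5,L7,L8} = {L0,L1,L2}; idom=L2

Frontier:
  join L6 pred L0: · stop@L0
  join L6 pred L2: L2→L1 stop@L0
  join L6 pred L5: L5→L2→L1 stop@L0
  join L9 pred L2: · stop@L2
  join L9 pred L5: L5 stop@L2
  join L9 pred L7: L7→L5 stop@L2
  join L9 pred L8: L8→L7→L5 stop@L2
  L0: DF=∅
  L1: DF={L6}
  L2: DF={L6}
  L3: DF=∅
  L4: DF=∅
  L5: DF={L6,L9}
  L6: DF=∅
  L7: DF={L9}
  L8: DF={L9}
  L9: DF=∅

φ for a: defs {L1,L2,L6}
  DF⁺ = {L6}

Answer: ["L6"]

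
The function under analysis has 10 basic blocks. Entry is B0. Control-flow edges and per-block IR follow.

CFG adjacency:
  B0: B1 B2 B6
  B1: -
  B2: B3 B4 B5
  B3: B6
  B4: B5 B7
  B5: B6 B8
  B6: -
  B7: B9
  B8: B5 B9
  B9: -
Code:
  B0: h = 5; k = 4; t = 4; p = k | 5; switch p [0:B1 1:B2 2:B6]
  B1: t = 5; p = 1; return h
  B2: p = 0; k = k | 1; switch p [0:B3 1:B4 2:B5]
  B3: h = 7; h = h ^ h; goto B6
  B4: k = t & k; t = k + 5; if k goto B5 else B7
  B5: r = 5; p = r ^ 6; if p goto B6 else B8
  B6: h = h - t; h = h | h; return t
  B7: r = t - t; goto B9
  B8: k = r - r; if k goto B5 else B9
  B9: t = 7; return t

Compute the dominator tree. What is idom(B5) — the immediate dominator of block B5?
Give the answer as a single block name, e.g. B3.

Answer: B2

Analysis:
idom tree: B1←B0 B2←B0 B3←B2 B4←B2 B5←B2 B6←B0 B7←B4 B8←B5 B9←B2
Dom∩ at merges:
  B5: preds {B2,B4,B8}: {B0,B2} ∩ {B0,B2,B4} ∩ {B0,B2,B5,B8} = {B0,B2}; idom=B2
  B6: preds {B0,B3,B5}: {B0} ∩ {B0,B2,B3} ∩ {B0,B2,B5} = {B0}; idom=B0
  B9: preds {B7,B8}: {B0,B2,B4,B7} ∩ {B0,B2,B5,B8} = {B0,B2}; idom=B2

idom(B5) = B2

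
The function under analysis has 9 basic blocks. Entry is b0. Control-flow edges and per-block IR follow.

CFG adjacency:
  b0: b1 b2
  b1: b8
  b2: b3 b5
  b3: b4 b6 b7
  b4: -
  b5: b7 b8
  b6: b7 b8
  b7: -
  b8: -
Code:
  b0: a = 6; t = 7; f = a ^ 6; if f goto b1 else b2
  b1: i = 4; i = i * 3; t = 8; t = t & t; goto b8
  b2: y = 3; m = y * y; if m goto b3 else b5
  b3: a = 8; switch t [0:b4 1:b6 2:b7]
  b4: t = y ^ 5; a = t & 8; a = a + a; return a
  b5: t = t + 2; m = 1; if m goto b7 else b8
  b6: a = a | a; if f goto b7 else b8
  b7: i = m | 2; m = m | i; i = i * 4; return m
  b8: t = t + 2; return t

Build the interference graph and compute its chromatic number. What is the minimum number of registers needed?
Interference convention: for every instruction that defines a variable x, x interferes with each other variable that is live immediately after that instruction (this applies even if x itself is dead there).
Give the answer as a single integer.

def/use:
  b0 def {a,f,t} use ∅
  b1 def {i,t} use ∅
  b2 def {m,y} use ∅
  b3 def {a} use {t}
  b4 def {a,t} use {y}
  b5 def {m,t} use {t}
  b6 def {a} use {a,f}
  b7 def {i,m} use {m}
  b8 def {t} use {t}

Liveness:
  b0 li=∅ lo={f,t}
  b1 li=∅ lo={t}
  b2 li={f,t} lo={f,m,t,y}
  b3 li={f,m,t,y} lo={a,f,m,t,y}
  b4 li={y} lo=∅
  b5 li={t} lo={m,t}
  b6 li={a,f,m,t} lo={m,t}
  b7 li={m} lo=∅
  b8 li={t} lo=∅

Interference:
  a — {f,m,t,y}
  f — {a,m,t,y}
  i — {m}
  m — {a,f,i,t,y}
  t — {a,f,m,y}
  y — {a,f,m,t}

Colouring:
  lower bound: {a,f,m,t,y} mutually conflict ⇒ χ ≥ 5
  5-colouring: r0={m}  r1={a,i}  r2={f}  r3={t}  r4={y}
  χ = 5

Answer: 5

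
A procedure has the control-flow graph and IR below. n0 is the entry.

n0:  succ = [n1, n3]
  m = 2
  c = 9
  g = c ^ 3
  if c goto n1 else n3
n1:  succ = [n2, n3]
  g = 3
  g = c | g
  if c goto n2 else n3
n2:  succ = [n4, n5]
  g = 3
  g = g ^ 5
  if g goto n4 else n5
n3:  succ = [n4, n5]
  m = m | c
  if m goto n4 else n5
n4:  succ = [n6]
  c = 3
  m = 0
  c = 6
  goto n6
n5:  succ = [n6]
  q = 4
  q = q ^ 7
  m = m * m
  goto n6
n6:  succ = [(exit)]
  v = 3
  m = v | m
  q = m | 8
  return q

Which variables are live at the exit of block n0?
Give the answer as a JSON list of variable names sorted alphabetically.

Answer: ["c", "m"]

Working:
Per-block:
  n0 def {c,g,m} use ∅
  n1 def {g} use {c}
  n2 def {g} use ∅
  n3 def {m} use {c,m}
  n4 def {c,m} use ∅
  n5 def {m,q} use {m}
  n6 def {m,q,v} use {m}

Live sets:
  n0 li=∅ lo={c,m}
  n1 li={c,m} lo={c,m}
  n2 li={m} lo={m}
  n3 li={c,m} lo={m}
  n4 li=∅ lo={m}
  n5 li={m} lo={m}
  n6 li={m} lo=∅

live-out(n0) = ["c", "m"]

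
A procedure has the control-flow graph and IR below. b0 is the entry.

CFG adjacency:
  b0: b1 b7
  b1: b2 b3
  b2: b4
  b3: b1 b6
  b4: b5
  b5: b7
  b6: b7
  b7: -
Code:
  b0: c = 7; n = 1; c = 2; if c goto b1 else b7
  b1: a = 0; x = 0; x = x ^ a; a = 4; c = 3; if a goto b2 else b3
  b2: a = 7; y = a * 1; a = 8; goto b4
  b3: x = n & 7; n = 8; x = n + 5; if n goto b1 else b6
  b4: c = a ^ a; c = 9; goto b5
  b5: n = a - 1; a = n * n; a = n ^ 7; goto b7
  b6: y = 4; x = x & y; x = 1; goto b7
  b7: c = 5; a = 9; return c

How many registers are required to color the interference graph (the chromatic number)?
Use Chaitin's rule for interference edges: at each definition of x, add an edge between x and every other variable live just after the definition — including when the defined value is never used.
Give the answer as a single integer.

Answer: 3

Working:
def/use:
  b0: {c,n} / ∅
  b1: {a,c,x} / ∅
  b2: {a,y} / ∅
  b3: {n,x} / {n}
  b4: {c} / {a}
  b5: {a,n} / {a}
  b6: {x,y} / {x}
  b7: {a,c} / ∅

Backward fixpoint:
  b0: in=∅ out={n}
  b1: in={n} out={n}
  b2: in=∅ out={a}
  b3: in={n} out={n,x}
  b4: in={a} out={a}
  b5: in={a} out=∅
  b6: in={x} out=∅
  b7: in=∅ out=∅

Interfere edges:
  a — {c,n,x}
  c — {a,n}
  n — {a,c,x}
  x — {a,n,y}
  y — {x}

Chromatic number:
  lower bound: {a,c,n} mutually conflict ⇒ χ ≥ 3
  assign a→r0 c→r2 n→r1 x→r2 y→r0 — no edge inside a register ⇒ χ ≤ 3
  χ = 3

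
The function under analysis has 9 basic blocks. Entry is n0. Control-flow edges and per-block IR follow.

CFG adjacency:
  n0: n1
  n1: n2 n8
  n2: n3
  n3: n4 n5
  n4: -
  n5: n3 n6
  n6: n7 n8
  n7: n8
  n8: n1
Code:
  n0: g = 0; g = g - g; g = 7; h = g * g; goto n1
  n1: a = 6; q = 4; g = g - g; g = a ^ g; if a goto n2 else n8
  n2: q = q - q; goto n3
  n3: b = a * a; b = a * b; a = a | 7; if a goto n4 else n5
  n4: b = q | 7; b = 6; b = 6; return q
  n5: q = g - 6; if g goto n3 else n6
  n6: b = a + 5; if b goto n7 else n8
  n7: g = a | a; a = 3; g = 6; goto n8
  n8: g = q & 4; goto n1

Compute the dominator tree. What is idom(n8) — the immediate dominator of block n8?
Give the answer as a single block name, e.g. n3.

Answer: n1

Derivation:
idom tree: n1←n0 n2←n1 n3←n2 n4←n3 n5←n3 n6←n5 n7←n6 n8←n1
Dom at joins:
  n1: preds {n0,n8}: {n0} ∩ {n0,n1,n8} = {n0}; idom=n0
  n3: preds {n2,n5}: {n0,n1,n2} ∩ {n0,n1,n2,n3,n5} = {n0,n1,n2}; idom=n2
  n8: preds {n1,n6,n7}: {n0,n1} ∩ {n0,n1,n2,n3,n5,n6} ∩ {n0,n1,n2,n3,n5,n6,n7} = {n0,n1}; idom=n1

idom(n8) = n1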